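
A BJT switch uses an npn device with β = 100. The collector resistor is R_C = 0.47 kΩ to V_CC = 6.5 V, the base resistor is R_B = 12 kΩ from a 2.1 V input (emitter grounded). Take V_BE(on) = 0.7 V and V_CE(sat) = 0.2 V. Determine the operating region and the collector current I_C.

active; I_C ≈ 12 mA

Assume active. Base-emitter loop: I_B = (V_BB − V_BE)/R_B = (2.1 − 0.7)/12 = 0.117 mA.
I_C = β·I_B = 100×0.117 = 11.7 mA.
V_CE = V_CC − I_C·R_C = 6.5 − 11.7×0.47 = 1.02 V > V_CE(sat), so the active-region assumption holds.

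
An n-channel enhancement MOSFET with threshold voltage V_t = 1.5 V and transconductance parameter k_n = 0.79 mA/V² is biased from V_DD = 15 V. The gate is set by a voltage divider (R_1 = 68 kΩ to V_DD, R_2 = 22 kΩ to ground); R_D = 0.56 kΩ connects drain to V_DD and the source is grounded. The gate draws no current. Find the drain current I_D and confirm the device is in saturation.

V_G = V_DD·R_2/(R_1+R_2) = 15×22/90 = 3.67 V. With the source grounded, V_GS = V_G = 3.67 V.
Assume saturation: I_D = (k_n/2)(V_GS − V_t)² = (0.79/2)×(3.67 − 1.5)² = 0.395×2.17² = 1.85 mA.
V_DS = V_DD − I_D·R_D = 15 − 1.85×0.56 = 14 V.
Saturation requires V_DS ≥ V_GS − V_t = 2.17 V; 14 ≥ 2.17 ✓.

I_D ≈ 1.9 mA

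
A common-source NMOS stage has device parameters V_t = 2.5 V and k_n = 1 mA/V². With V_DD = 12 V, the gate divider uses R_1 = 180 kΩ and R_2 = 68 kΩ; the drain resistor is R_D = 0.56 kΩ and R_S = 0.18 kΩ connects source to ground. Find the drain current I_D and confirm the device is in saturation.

I_D ≈ 0.27 mA

V_G = V_DD·R_2/(R_1+R_2) = 12×68/248 = 3.29 V.
Assume saturation: I_D = (k_n/2)(V_GS − V_t)² with V_GS = V_G − I_D·R_S = 3.29 − 0.18·I_D.
Substituting gives 0.0162·I_D² − 1.14·I_D + 0.312 = 0, with roots I_D = 0.274 or 70.2 mA.
The root I_D = 70.2 mA gives V_GS = -9.35 V ≤ V_t, so take I_D = 0.274 mA.
Then V_GS = 3.24 V and V_DS = V_DD − I_D(R_D+R_S) = 12 − 0.274×0.74 = 11.8 V.
Saturation requires V_DS ≥ V_GS − V_t = 0.741 V; 11.8 ≥ 0.741 ✓.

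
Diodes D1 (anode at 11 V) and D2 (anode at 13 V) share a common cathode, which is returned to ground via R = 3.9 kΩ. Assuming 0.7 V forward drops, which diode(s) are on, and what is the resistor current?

Assume both conduct. Then node N would need to be at both 11−0.7 = 10.3 V and 13−0.7 = 12.3 V, which is impossible.
Assume only D2 conducts: V_N = 13 − 0.7 = 12.3 V, so I_R = 12.3/3.9 = 3.15 mA.
Check D1: its anode-to-cathode voltage is 11 − 12.3 = -1.3 V < 0.7 V, so it is off. The assumption is consistent.

Only D2 conducts; I_R ≈ 3.2 mA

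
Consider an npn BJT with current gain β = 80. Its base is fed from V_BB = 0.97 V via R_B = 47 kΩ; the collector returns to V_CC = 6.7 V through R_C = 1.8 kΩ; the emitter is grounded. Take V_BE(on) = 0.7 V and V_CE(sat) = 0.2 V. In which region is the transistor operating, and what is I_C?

active; I_C ≈ 0.46 mA

Assume active. Base-emitter loop: I_B = (V_BB − V_BE)/R_B = (0.97 − 0.7)/47 = 0.00574 mA.
I_C = β·I_B = 80×0.00574 = 0.46 mA.
V_CE = V_CC − I_C·R_C = 6.7 − 0.46×1.8 = 5.87 V > V_CE(sat), so the active-region assumption holds.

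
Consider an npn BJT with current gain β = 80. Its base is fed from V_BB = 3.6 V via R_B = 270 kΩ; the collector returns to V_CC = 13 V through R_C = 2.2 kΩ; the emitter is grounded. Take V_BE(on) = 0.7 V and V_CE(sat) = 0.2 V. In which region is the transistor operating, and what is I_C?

active; I_C ≈ 0.86 mA

Assume active. Base-emitter loop: I_B = (V_BB − V_BE)/R_B = (3.6 − 0.7)/270 = 0.0107 mA.
I_C = β·I_B = 80×0.0107 = 0.859 mA.
V_CE = V_CC − I_C·R_C = 13 − 0.859×2.2 = 11.1 V > V_CE(sat), so the active-region assumption holds.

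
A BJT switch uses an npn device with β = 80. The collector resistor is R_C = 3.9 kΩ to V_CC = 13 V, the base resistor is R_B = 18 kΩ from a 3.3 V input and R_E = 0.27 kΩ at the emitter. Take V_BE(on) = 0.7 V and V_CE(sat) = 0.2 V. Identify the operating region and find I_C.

Assume active: I_B = (3.3 − 0.7)/(18 + 81×0.27) = 0.0652 mA, I_C = β·I_B = 5.22 mA.
Then V_CE = 13 − 5.22×3.9 − 5.28×0.27 = -8.77 V < 0.2 V — the active assumption fails.
Re-solve with V_CE = 0.2 V. KCL at the emitter: V_E/R_E = (V_BB−0.7−V_E)/R_B + (V_CC−0.2−V_E)/R_C, giving V_E = 0.853 V.
I_C = (V_CC − 0.2 − V_E)/R_C = (12.8 − 0.853)/3.9 = 3.06 mA.
Check: I_B = (2.6 − 0.853)/18 = 0.097 mA, and β·I_B = 7.76 mA > I_C, confirming saturation.

saturation; I_C ≈ 3.1 mA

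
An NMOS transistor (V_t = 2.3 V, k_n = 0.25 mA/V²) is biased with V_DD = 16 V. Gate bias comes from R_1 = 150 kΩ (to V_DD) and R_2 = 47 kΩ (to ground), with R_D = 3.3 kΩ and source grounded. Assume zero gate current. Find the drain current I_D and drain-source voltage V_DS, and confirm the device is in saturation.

I_D ≈ 0.29 mA, V_DS ≈ 15 V

V_G = V_DD·R_2/(R_1+R_2) = 16×47/197 = 3.82 V. With the source grounded, V_GS = V_G = 3.82 V.
Assume saturation: I_D = (k_n/2)(V_GS − V_t)² = (0.25/2)×(3.82 − 2.3)² = 0.125×1.52² = 0.288 mA.
V_DS = V_DD − I_D·R_D = 16 − 0.288×3.3 = 15.1 V.
Saturation requires V_DS ≥ V_GS − V_t = 1.52 V; 15.1 ≥ 1.52 ✓.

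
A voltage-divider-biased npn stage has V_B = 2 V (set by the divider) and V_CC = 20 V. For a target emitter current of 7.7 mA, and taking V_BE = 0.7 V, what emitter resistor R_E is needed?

V_E = V_B − V_BE = 2 − 0.7 = 1.3 V.
R_E = V_E / I_E = 1.3 / 7.7 = 0.169 kΩ.

R_E ≈ 0.17 kΩ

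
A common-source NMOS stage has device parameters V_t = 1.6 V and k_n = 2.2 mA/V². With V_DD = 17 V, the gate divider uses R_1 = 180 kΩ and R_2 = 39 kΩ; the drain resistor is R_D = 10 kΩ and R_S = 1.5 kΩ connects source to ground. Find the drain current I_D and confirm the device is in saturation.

I_D ≈ 0.5 mA

V_G = V_DD·R_2/(R_1+R_2) = 17×39/219 = 3.03 V.
Assume saturation: I_D = (k_n/2)(V_GS − V_t)² with V_GS = V_G − I_D·R_S = 3.03 − 1.5·I_D.
Substituting gives 2.48·I_D² − 5.71·I_D + 2.24 = 0, with roots I_D = 0.501 or 1.81 mA.
The root I_D = 1.81 mA gives V_GS = 0.319 V ≤ V_t, so take I_D = 0.501 mA.
Then V_GS = 2.28 V and V_DS = V_DD − I_D(R_D+R_S) = 17 − 0.501×11.5 = 11.2 V.
Saturation requires V_DS ≥ V_GS − V_t = 0.675 V; 11.2 ≥ 0.675 ✓.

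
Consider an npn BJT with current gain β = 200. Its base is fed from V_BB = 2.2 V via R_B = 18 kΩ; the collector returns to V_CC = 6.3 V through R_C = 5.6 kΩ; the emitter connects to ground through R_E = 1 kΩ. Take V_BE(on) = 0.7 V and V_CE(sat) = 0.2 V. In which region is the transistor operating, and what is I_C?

Assume active: I_B = (2.2 − 0.7)/(18 + 201×1) = 0.00685 mA, I_C = β·I_B = 1.37 mA.
Then V_CE = 6.3 − 1.37×5.6 − 1.38×1 = -2.75 V < 0.2 V — the active assumption fails.
Re-solve with V_CE = 0.2 V. KCL at the emitter: V_E/R_E = (V_BB−0.7−V_E)/R_B + (V_CC−0.2−V_E)/R_C, giving V_E = 0.95 V.
I_C = (V_CC − 0.2 − V_E)/R_C = (6.1 − 0.95)/5.6 = 0.92 mA.
Check: I_B = (1.5 − 0.95)/18 = 0.0305 mA, and β·I_B = 6.11 mA > I_C, confirming saturation.

saturation; I_C ≈ 0.92 mA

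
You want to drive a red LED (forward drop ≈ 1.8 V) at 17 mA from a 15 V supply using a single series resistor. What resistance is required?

R ≈ 0.78 kΩ

The resistor drops V_S − V_D = 15 − 1.8 = 13.2 V at 17 mA.
R = 13.2 V / 17 mA = 0.776 kΩ.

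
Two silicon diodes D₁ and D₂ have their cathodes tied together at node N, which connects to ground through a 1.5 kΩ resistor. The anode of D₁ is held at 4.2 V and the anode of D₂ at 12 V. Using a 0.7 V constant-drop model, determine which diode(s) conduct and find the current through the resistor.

Only D₂ conducts; I_R ≈ 7.5 mA

Assume both conduct. Then node N would need to be at both 4.2−0.7 = 3.5 V and 12−0.7 = 11.3 V, which is impossible.
Assume only D₂ conducts: V_N = 12 − 0.7 = 11.3 V, so I_R = 11.3/1.5 = 7.53 mA.
Check D₁: its anode-to-cathode voltage is 4.2 − 11.3 = -7.1 V < 0.7 V, so it is off. The assumption is consistent.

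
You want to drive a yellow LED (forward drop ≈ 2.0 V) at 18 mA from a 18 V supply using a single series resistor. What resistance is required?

R ≈ 0.89 kΩ

The resistor drops V_S − V_D = 18 − 2.0 = 16 V at 18 mA.
R = 16 V / 18 mA = 0.889 kΩ.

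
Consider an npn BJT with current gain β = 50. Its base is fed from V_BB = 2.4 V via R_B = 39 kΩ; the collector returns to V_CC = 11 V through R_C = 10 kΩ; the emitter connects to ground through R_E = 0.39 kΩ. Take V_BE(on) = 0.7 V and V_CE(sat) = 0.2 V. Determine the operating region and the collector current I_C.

Assume active: I_B = (2.4 − 0.7)/(39 + 51×0.39) = 0.0289 mA, I_C = β·I_B = 1.44 mA.
Then V_CE = 11 − 1.44×10 − 1.47×0.39 = -4.01 V < 0.2 V — the active assumption fails.
Re-solve with V_CE = 0.2 V. KCL at the emitter: V_E/R_E = (V_BB−0.7−V_E)/R_B + (V_CC−0.2−V_E)/R_C, giving V_E = 0.418 V.
I_C = (V_CC − 0.2 − V_E)/R_C = (10.8 − 0.418)/10 = 1.04 mA.
Check: I_B = (1.7 − 0.418)/39 = 0.0329 mA, and β·I_B = 1.64 mA > I_C, confirming saturation.

saturation; I_C ≈ 1 mA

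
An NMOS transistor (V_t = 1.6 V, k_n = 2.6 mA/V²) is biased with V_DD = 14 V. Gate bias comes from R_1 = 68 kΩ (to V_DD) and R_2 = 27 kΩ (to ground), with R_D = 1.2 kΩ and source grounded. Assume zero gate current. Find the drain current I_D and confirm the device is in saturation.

I_D ≈ 7.4 mA

V_G = V_DD·R_2/(R_1+R_2) = 14×27/95 = 3.98 V. With the source grounded, V_GS = V_G = 3.98 V.
Assume saturation: I_D = (k_n/2)(V_GS − V_t)² = (2.6/2)×(3.98 − 1.6)² = 1.3×2.38² = 7.36 mA.
V_DS = V_DD − I_D·R_D = 14 − 7.36×1.2 = 5.17 V.
Saturation requires V_DS ≥ V_GS − V_t = 2.38 V; 5.17 ≥ 2.38 ✓.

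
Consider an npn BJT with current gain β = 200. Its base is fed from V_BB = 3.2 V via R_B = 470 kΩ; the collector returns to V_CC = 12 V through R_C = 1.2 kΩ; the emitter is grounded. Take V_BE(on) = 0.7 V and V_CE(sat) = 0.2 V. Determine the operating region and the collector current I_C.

active; I_C ≈ 1.1 mA

Assume active. Base-emitter loop: I_B = (V_BB − V_BE)/R_B = (3.2 − 0.7)/470 = 0.00532 mA.
I_C = β·I_B = 200×0.00532 = 1.06 mA.
V_CE = V_CC − I_C·R_C = 12 − 1.06×1.2 = 10.7 V > V_CE(sat), so the active-region assumption holds.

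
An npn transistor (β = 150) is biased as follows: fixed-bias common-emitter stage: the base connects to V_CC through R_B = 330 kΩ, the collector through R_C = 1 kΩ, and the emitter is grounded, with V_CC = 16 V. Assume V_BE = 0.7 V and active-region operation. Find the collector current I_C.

Base loop: V_CC = I_B·R_B + V_BE, so I_B = (16 − 0.7)/330 kΩ = 0.0464 mA.
In the active region I_C = β·I_B = 150 × 0.0464 = 6.95 mA.
Collector loop: V_CE = V_CC − I_C·R_C = 16 − 6.95×1 = 9.05 V.
Since V_CE = 9.05 V > V_CE(sat) ≈ 0.2 V, the transistor is in the active region as assumed.

I_C ≈ 7 mA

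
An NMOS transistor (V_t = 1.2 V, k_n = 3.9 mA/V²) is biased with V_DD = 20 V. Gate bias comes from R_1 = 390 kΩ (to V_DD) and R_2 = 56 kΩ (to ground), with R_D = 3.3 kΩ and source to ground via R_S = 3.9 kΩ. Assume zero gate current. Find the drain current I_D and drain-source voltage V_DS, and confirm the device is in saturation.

I_D ≈ 0.25 mA, V_DS ≈ 18 V

V_G = V_DD·R_2/(R_1+R_2) = 20×56/446 = 2.51 V.
Assume saturation: I_D = (k_n/2)(V_GS − V_t)² with V_GS = V_G − I_D·R_S = 2.51 − 3.9·I_D.
Substituting gives 29.7·I_D² − 20.9·I_D + 3.35 = 0, with roots I_D = 0.245 or 0.461 mA.
The root I_D = 0.461 mA gives V_GS = 0.714 V ≤ V_t, so take I_D = 0.245 mA.
Then V_GS = 1.55 V and V_DS = V_DD − I_D(R_D+R_S) = 20 − 0.245×7.2 = 18.2 V.
Saturation requires V_DS ≥ V_GS − V_t = 0.355 V; 18.2 ≥ 0.355 ✓.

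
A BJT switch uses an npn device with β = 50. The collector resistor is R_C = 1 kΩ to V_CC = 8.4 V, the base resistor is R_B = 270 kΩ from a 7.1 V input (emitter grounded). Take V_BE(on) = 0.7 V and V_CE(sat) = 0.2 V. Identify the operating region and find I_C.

active; I_C ≈ 1.2 mA

Assume active. Base-emitter loop: I_B = (V_BB − V_BE)/R_B = (7.1 − 0.7)/270 = 0.0237 mA.
I_C = β·I_B = 50×0.0237 = 1.19 mA.
V_CE = V_CC − I_C·R_C = 8.4 − 1.19×1 = 7.21 V > V_CE(sat), so the active-region assumption holds.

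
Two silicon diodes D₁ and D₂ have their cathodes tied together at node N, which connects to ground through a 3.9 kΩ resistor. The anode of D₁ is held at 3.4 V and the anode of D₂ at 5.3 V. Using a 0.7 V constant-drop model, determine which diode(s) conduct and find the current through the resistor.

Assume both conduct. Then node N would need to be at both 3.4−0.7 = 2.7 V and 5.3−0.7 = 4.6 V, which is impossible.
Assume only D₂ conducts: V_N = 5.3 − 0.7 = 4.6 V, so I_R = 4.6/3.9 = 1.18 mA.
Check D₁: its anode-to-cathode voltage is 3.4 − 4.6 = -1.2 V < 0.7 V, so it is off. The assumption is consistent.

Only D₂ conducts; I_R ≈ 1.2 mA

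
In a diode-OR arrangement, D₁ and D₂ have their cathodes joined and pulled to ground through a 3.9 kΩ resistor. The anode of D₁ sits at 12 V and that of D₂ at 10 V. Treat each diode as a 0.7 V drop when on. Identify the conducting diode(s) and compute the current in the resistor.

Only D₁ conducts; I_R ≈ 2.9 mA

Assume both conduct. Then node N would need to be at both 12−0.7 = 11.3 V and 10−0.7 = 9.3 V, which is impossible.
Assume only D₁ conducts: V_N = 12 − 0.7 = 11.3 V, so I_R = 11.3/3.9 = 2.9 mA.
Check D₂: its anode-to-cathode voltage is 10 − 11.3 = -1.3 V < 0.7 V, so it is off. The assumption is consistent.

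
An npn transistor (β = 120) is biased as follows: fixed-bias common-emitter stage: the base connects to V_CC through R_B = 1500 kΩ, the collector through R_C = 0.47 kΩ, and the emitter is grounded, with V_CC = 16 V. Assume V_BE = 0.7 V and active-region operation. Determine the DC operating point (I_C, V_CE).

I_C ≈ 1.2 mA, V_CE ≈ 15 V

Base loop: V_CC = I_B·R_B + V_BE, so I_B = (16 − 0.7)/1500 kΩ = 0.0102 mA.
In the active region I_C = β·I_B = 120 × 0.0102 = 1.22 mA.
Collector loop: V_CE = V_CC − I_C·R_C = 16 − 1.22×0.47 = 15.4 V.
Since V_CE = 15.4 V > V_CE(sat) ≈ 0.2 V, the transistor is in the active region as assumed.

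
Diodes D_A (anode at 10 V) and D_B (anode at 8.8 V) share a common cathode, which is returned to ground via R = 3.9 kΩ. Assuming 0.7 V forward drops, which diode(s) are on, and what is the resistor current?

Only D_A conducts; I_R ≈ 2.4 mA

Assume both conduct. Then node N would need to be at both 10−0.7 = 9.3 V and 8.8−0.7 = 8.1 V, which is impossible.
Assume only D_A conducts: V_N = 10 − 0.7 = 9.3 V, so I_R = 9.3/3.9 = 2.38 mA.
Check D_B: its anode-to-cathode voltage is 8.8 − 9.3 = -0.5 V < 0.7 V, so it is off. The assumption is consistent.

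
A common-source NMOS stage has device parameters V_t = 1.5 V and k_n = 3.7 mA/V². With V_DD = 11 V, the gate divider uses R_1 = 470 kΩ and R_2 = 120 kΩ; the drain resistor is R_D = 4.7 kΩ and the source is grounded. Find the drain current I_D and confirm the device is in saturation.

I_D ≈ 1 mA

V_G = V_DD·R_2/(R_1+R_2) = 11×120/590 = 2.24 V. With the source grounded, V_GS = V_G = 2.24 V.
Assume saturation: I_D = (k_n/2)(V_GS − V_t)² = (3.7/2)×(2.24 − 1.5)² = 1.85×0.737² = 1.01 mA.
V_DS = V_DD − I_D·R_D = 11 − 1.01×4.7 = 6.27 V.
Saturation requires V_DS ≥ V_GS − V_t = 0.737 V; 6.27 ≥ 0.737 ✓.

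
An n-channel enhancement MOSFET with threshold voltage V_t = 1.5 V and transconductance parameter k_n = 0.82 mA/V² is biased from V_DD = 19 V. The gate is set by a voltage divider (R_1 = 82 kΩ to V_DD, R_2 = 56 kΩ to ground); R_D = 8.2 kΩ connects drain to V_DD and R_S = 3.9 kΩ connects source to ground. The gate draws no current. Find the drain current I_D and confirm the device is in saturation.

V_G = V_DD·R_2/(R_1+R_2) = 19×56/138 = 7.71 V.
Assume saturation: I_D = (k_n/2)(V_GS − V_t)² with V_GS = V_G − I_D·R_S = 7.71 − 3.9·I_D.
Substituting gives 6.24·I_D² − 20.9·I_D + 15.8 = 0, with roots I_D = 1.16 or 2.18 mA.
The root I_D = 2.18 mA gives V_GS = -0.808 V ≤ V_t, so take I_D = 1.16 mA.
Then V_GS = 3.18 V and V_DS = V_DD − I_D(R_D+R_S) = 19 − 1.16×12.1 = 4.95 V.
Saturation requires V_DS ≥ V_GS − V_t = 1.68 V; 4.95 ≥ 1.68 ✓.

I_D ≈ 1.2 mA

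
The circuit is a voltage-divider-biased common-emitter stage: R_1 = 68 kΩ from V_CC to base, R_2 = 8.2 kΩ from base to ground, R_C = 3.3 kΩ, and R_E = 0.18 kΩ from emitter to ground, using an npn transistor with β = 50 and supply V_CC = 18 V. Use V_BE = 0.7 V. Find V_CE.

Thevenize the base divider: V_Th = V_CC·R_2/(R_1+R_2) = 18×8.2/76.2 = 1.94 V, R_Th = R_1‖R_2 = 7.32 kΩ.
Base-emitter loop: V_Th = I_B·R_Th + V_BE + (β+1)I_B·R_E, so I_B = (1.94 − 0.7) / (7.32 + 51×0.18) = 0.075 mA.
I_C = β·I_B = 50×0.075 = 3.75 mA, and I_E = (β+1)I_B = 3.82 mA.
V_CE = V_CC − I_C·R_C − I_E·R_E = 18 − 3.75×3.3 − 3.82×0.18 = 4.94 V.
V_CE = 4.94 V > 0.2 V confirms active-region operation.

V_CE ≈ 4.9 V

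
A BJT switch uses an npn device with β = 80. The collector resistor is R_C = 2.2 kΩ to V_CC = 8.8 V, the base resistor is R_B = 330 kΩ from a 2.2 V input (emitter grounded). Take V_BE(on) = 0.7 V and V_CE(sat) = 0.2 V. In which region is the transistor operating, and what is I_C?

Assume active. Base-emitter loop: I_B = (V_BB − V_BE)/R_B = (2.2 − 0.7)/330 = 0.00455 mA.
I_C = β·I_B = 80×0.00455 = 0.364 mA.
V_CE = V_CC − I_C·R_C = 8.8 − 0.364×2.2 = 8 V > V_CE(sat), so the active-region assumption holds.

active; I_C ≈ 0.36 mA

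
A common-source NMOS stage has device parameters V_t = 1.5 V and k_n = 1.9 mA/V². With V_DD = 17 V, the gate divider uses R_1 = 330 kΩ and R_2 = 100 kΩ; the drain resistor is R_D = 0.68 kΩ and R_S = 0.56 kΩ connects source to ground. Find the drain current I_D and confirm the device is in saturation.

I_D ≈ 1.9 mA

V_G = V_DD·R_2/(R_1+R_2) = 17×100/430 = 3.95 V.
Assume saturation: I_D = (k_n/2)(V_GS − V_t)² with V_GS = V_G − I_D·R_S = 3.95 − 0.56·I_D.
Substituting gives 0.298·I_D² − 3.61·I_D + 5.72 = 0, with roots I_D = 1.87 or 10.2 mA.
The root I_D = 10.2 mA gives V_GS = -1.78 V ≤ V_t, so take I_D = 1.87 mA.
Then V_GS = 2.9 V and V_DS = V_DD − I_D(R_D+R_S) = 17 − 1.87×1.24 = 14.7 V.
Saturation requires V_DS ≥ V_GS − V_t = 1.4 V; 14.7 ≥ 1.4 ✓.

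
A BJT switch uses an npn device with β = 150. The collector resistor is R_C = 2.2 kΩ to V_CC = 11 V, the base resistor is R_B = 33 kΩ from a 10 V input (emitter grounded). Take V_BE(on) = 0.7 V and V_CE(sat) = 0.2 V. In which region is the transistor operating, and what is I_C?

saturation; I_C ≈ 4.9 mA

Assume active: I_B = (10 − 0.7)/33 = 0.282 mA, giving I_C = β·I_B = 42.3 mA.
But then V_CE = 11 − 42.3×2.2 = -82 V < V_CE(sat) = 0.2 V — impossible in the active region.
So the transistor is saturated. With V_CE = 0.2 V, I_C = (V_CC − 0.2)/R_C = 10.8/2.2 = 4.91 mA.
Check: β·I_B = 42.3 mA > I_C = 4.91 mA, confirming saturation.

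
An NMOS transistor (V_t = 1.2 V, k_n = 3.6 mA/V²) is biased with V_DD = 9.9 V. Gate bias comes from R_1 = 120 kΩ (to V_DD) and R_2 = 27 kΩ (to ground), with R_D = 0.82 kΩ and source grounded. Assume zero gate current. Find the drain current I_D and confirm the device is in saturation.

I_D ≈ 0.69 mA

V_G = V_DD·R_2/(R_1+R_2) = 9.9×27/147 = 1.82 V. With the source grounded, V_GS = V_G = 1.82 V.
Assume saturation: I_D = (k_n/2)(V_GS − V_t)² = (3.6/2)×(1.82 − 1.2)² = 1.8×0.618² = 0.688 mA.
V_DS = V_DD − I_D·R_D = 9.9 − 0.688×0.82 = 9.34 V.
Saturation requires V_DS ≥ V_GS − V_t = 0.618 V; 9.34 ≥ 0.618 ✓.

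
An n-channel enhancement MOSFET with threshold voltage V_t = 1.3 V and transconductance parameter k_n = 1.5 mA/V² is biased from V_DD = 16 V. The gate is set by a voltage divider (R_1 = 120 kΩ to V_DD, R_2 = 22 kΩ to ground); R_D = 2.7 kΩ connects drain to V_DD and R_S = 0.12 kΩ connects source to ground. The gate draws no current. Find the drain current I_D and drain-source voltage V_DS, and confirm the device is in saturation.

V_G = V_DD·R_2/(R_1+R_2) = 16×22/142 = 2.48 V.
Assume saturation: I_D = (k_n/2)(V_GS − V_t)² with V_GS = V_G − I_D·R_S = 2.48 − 0.12·I_D.
Substituting gives 0.0108·I_D² − 1.21·I_D + 1.04 = 0, with roots I_D = 0.867 or 111 mA.
The root I_D = 111 mA gives V_GS = -10.9 V ≤ V_t, so take I_D = 0.867 mA.
Then V_GS = 2.37 V and V_DS = V_DD − I_D(R_D+R_S) = 16 − 0.867×2.82 = 13.6 V.
Saturation requires V_DS ≥ V_GS − V_t = 1.07 V; 13.6 ≥ 1.07 ✓.

I_D ≈ 0.87 mA, V_DS ≈ 14 V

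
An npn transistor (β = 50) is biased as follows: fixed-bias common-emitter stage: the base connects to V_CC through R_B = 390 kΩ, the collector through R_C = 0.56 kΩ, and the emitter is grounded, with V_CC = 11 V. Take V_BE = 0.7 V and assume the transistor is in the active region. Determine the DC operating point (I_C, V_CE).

Base loop: V_CC = I_B·R_B + V_BE, so I_B = (11 − 0.7)/390 kΩ = 0.0264 mA.
In the active region I_C = β·I_B = 50 × 0.0264 = 1.32 mA.
Collector loop: V_CE = V_CC − I_C·R_C = 11 − 1.32×0.56 = 10.3 V.
Since V_CE = 10.3 V > V_CE(sat) ≈ 0.2 V, the transistor is in the active region as assumed.

I_C ≈ 1.3 mA, V_CE ≈ 10 V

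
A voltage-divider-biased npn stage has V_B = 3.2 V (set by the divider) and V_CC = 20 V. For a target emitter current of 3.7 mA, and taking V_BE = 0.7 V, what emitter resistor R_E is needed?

V_E = V_B − V_BE = 3.2 − 0.7 = 2.5 V.
R_E = V_E / I_E = 2.5 / 3.7 = 0.676 kΩ.

R_E ≈ 0.68 kΩ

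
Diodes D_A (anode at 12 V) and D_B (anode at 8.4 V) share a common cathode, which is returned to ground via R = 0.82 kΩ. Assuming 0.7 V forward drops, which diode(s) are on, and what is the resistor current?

Only D_A conducts; I_R ≈ 14 mA

Assume both conduct. Then node N would need to be at both 12−0.7 = 11.3 V and 8.4−0.7 = 7.7 V, which is impossible.
Assume only D_A conducts: V_N = 12 − 0.7 = 11.3 V, so I_R = 11.3/0.82 = 13.8 mA.
Check D_B: its anode-to-cathode voltage is 8.4 − 11.3 = -2.9 V < 0.7 V, so it is off. The assumption is consistent.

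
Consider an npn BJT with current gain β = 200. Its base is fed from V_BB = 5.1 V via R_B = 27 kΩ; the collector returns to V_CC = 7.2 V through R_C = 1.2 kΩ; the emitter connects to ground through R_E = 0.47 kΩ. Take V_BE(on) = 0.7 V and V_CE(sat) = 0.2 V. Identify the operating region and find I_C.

Assume active: I_B = (5.1 − 0.7)/(27 + 201×0.47) = 0.0362 mA, I_C = β·I_B = 7.24 mA.
Then V_CE = 7.2 − 7.24×1.2 − 7.28×0.47 = -4.92 V < 0.2 V — the active assumption fails.
Re-solve with V_CE = 0.2 V. KCL at the emitter: V_E/R_E = (V_BB−0.7−V_E)/R_B + (V_CC−0.2−V_E)/R_C, giving V_E = 2 V.
I_C = (V_CC − 0.2 − V_E)/R_C = (7 − 2)/1.2 = 4.17 mA.
Check: I_B = (4.4 − 2)/27 = 0.0889 mA, and β·I_B = 17.8 mA > I_C, confirming saturation.

saturation; I_C ≈ 4.2 mA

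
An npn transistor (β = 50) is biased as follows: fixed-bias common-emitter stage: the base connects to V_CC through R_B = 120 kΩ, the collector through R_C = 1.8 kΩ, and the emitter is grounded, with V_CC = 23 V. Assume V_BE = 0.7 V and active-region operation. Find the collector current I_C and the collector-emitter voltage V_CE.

Base loop: V_CC = I_B·R_B + V_BE, so I_B = (23 − 0.7)/120 kΩ = 0.186 mA.
In the active region I_C = β·I_B = 50 × 0.186 = 9.29 mA.
Collector loop: V_CE = V_CC − I_C·R_C = 23 − 9.29×1.8 = 6.27 V.
Since V_CE = 6.27 V > V_CE(sat) ≈ 0.2 V, the transistor is in the active region as assumed.

I_C ≈ 9.3 mA, V_CE ≈ 6.3 V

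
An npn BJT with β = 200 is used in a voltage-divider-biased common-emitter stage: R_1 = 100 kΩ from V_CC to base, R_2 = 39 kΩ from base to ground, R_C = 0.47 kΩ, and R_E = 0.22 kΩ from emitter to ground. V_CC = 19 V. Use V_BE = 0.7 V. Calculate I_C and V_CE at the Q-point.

I_C ≈ 13 mA, V_CE ≈ 10 V

Thevenize the base divider: V_Th = V_CC·R_2/(R_1+R_2) = 19×39/139 = 5.33 V, R_Th = R_1‖R_2 = 28.1 kΩ.
Base-emitter loop: V_Th = I_B·R_Th + V_BE + (β+1)I_B·R_E, so I_B = (5.33 − 0.7) / (28.1 + 201×0.22) = 0.0641 mA.
I_C = β·I_B = 200×0.0641 = 12.8 mA, and I_E = (β+1)I_B = 12.9 mA.
V_CE = V_CC − I_C·R_C − I_E·R_E = 19 − 12.8×0.47 − 12.9×0.22 = 10.1 V.
V_CE = 10.1 V > 0.2 V confirms active-region operation.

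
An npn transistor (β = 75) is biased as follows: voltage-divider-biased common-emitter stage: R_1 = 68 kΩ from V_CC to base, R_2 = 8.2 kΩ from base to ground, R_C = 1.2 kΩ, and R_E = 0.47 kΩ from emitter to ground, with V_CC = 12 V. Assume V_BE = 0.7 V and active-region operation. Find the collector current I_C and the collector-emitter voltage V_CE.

I_C ≈ 1 mA, V_CE ≈ 10 V

Thevenize the base divider: V_Th = V_CC·R_2/(R_1+R_2) = 12×8.2/76.2 = 1.29 V, R_Th = R_1‖R_2 = 7.32 kΩ.
Base-emitter loop: V_Th = I_B·R_Th + V_BE + (β+1)I_B·R_E, so I_B = (1.29 − 0.7) / (7.32 + 76×0.47) = 0.0137 mA.
I_C = β·I_B = 75×0.0137 = 1.03 mA, and I_E = (β+1)I_B = 1.04 mA.
V_CE = V_CC − I_C·R_C − I_E·R_E = 12 − 1.03×1.2 − 1.04×0.47 = 10.3 V.
V_CE = 10.3 V > 0.2 V confirms active-region operation.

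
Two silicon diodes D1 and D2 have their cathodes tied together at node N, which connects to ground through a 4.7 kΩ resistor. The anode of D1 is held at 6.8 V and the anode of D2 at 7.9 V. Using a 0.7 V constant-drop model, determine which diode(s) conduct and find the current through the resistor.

Only D2 conducts; I_R ≈ 1.5 mA

Assume both conduct. Then node N would need to be at both 6.8−0.7 = 6.1 V and 7.9−0.7 = 7.2 V, which is impossible.
Assume only D2 conducts: V_N = 7.9 − 0.7 = 7.2 V, so I_R = 7.2/4.7 = 1.53 mA.
Check D1: its anode-to-cathode voltage is 6.8 − 7.2 = -0.4 V < 0.7 V, so it is off. The assumption is consistent.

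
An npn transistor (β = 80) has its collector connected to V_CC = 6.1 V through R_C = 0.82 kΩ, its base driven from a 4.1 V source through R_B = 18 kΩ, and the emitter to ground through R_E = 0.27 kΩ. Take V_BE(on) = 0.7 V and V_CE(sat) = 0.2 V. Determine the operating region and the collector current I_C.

Assume active: I_B = (4.1 − 0.7)/(18 + 81×0.27) = 0.0853 mA, I_C = β·I_B = 6.82 mA.
Then V_CE = 6.1 − 6.82×0.82 − 6.91×0.27 = -1.36 V < 0.2 V — the active assumption fails.
Re-solve with V_CE = 0.2 V. KCL at the emitter: V_E/R_E = (V_BB−0.7−V_E)/R_B + (V_CC−0.2−V_E)/R_C, giving V_E = 1.48 V.
I_C = (V_CC − 0.2 − V_E)/R_C = (5.9 − 1.48)/0.82 = 5.39 mA.
Check: I_B = (3.4 − 1.48)/18 = 0.106 mA, and β·I_B = 8.52 mA > I_C, confirming saturation.

saturation; I_C ≈ 5.4 mA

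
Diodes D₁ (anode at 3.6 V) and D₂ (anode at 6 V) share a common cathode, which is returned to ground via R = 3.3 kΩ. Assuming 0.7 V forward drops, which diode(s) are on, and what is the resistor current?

Only D₂ conducts; I_R ≈ 1.6 mA

Assume both conduct. Then node N would need to be at both 3.6−0.7 = 2.9 V and 6−0.7 = 5.3 V, which is impossible.
Assume only D₂ conducts: V_N = 6 − 0.7 = 5.3 V, so I_R = 5.3/3.3 = 1.61 mA.
Check D₁: its anode-to-cathode voltage is 3.6 − 5.3 = -1.7 V < 0.7 V, so it is off. The assumption is consistent.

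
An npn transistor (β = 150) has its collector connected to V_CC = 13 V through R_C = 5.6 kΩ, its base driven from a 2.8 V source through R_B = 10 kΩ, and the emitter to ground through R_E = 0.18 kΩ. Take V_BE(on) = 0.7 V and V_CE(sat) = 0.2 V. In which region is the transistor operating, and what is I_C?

saturation; I_C ≈ 2.2 mA

Assume active: I_B = (2.8 − 0.7)/(10 + 151×0.18) = 0.0565 mA, I_C = β·I_B = 8.47 mA.
Then V_CE = 13 − 8.47×5.6 − 8.53×0.18 = -36 V < 0.2 V — the active assumption fails.
Re-solve with V_CE = 0.2 V. KCL at the emitter: V_E/R_E = (V_BB−0.7−V_E)/R_B + (V_CC−0.2−V_E)/R_C, giving V_E = 0.428 V.
I_C = (V_CC − 0.2 − V_E)/R_C = (12.8 − 0.428)/5.6 = 2.21 mA.
Check: I_B = (2.1 − 0.428)/10 = 0.167 mA, and β·I_B = 25.1 mA > I_C, confirming saturation.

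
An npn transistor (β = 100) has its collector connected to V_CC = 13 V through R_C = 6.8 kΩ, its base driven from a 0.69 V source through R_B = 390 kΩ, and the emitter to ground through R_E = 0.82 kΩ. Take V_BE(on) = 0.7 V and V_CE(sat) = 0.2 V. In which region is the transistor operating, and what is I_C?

cutoff; I_C ≈ 0

V_BB = 0.69 V ≤ V_BE(on) = 0.7 V, so the base-emitter junction is not forward biased.
The transistor is in cutoff: I_B = I_C = 0.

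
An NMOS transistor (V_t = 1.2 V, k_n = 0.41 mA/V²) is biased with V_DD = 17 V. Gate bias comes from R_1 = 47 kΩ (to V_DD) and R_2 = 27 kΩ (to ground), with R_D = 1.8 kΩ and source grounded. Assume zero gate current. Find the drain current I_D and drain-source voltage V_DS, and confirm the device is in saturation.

V_G = V_DD·R_2/(R_1+R_2) = 17×27/74 = 6.2 V. With the source grounded, V_GS = V_G = 6.2 V.
Assume saturation: I_D = (k_n/2)(V_GS − V_t)² = (0.41/2)×(6.2 − 1.2)² = 0.205×5² = 5.13 mA.
V_DS = V_DD − I_D·R_D = 17 − 5.13×1.8 = 7.77 V.
Saturation requires V_DS ≥ V_GS − V_t = 5 V; 7.77 ≥ 5 ✓.

I_D ≈ 5.1 mA, V_DS ≈ 7.8 V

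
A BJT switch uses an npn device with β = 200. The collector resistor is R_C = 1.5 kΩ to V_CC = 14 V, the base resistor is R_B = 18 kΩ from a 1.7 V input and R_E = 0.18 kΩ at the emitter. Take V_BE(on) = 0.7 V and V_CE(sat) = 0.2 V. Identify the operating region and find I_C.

active; I_C ≈ 3.7 mA

Assume active. Base-emitter loop: I_B = (V_BB − V_BE)/(R_B + (β+1)R_E) = (1.7 − 0.7)/(18 + 201×0.18) = 0.0185 mA.
I_C = β·I_B = 200×0.0185 = 3.69 mA.
V_CE = V_CC − I_C·R_C − I_E·R_E = 14 − 3.69×1.5 − 3.71×0.18 = 7.8 V > V_CE(sat), so the active-region assumption holds.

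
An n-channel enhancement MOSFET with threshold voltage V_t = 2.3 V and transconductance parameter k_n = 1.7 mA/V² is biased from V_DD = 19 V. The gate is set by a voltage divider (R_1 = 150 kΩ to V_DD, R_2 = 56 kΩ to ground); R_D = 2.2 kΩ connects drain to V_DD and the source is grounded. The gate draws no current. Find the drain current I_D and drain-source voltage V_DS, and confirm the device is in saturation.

V_G = V_DD·R_2/(R_1+R_2) = 19×56/206 = 5.17 V. With the source grounded, V_GS = V_G = 5.17 V.
Assume saturation: I_D = (k_n/2)(V_GS − V_t)² = (1.7/2)×(5.17 − 2.3)² = 0.85×2.87² = 6.98 mA.
V_DS = V_DD − I_D·R_D = 19 − 6.98×2.2 = 3.65 V.
Saturation requires V_DS ≥ V_GS − V_t = 2.87 V; 3.65 ≥ 2.87 ✓.

I_D ≈ 7 mA, V_DS ≈ 3.7 V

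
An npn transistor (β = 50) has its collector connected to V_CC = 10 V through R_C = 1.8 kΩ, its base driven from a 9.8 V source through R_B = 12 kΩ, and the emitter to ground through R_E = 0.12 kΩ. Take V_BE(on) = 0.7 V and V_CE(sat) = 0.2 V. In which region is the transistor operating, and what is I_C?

Assume active: I_B = (9.8 − 0.7)/(12 + 51×0.12) = 0.502 mA, I_C = β·I_B = 25.1 mA.
Then V_CE = 10 − 25.1×1.8 − 25.6×0.12 = -38.3 V < 0.2 V — the active assumption fails.
Re-solve with V_CE = 0.2 V. KCL at the emitter: V_E/R_E = (V_BB−0.7−V_E)/R_B + (V_CC−0.2−V_E)/R_C, giving V_E = 0.691 V.
I_C = (V_CC − 0.2 − V_E)/R_C = (9.8 − 0.691)/1.8 = 5.06 mA.
Check: I_B = (9.1 − 0.691)/12 = 0.701 mA, and β·I_B = 35 mA > I_C, confirming saturation.

saturation; I_C ≈ 5.1 mA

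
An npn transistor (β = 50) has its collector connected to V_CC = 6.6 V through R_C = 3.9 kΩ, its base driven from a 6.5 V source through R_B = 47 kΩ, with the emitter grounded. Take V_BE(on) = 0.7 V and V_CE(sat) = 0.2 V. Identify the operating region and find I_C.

saturation; I_C ≈ 1.6 mA

Assume active: I_B = (6.5 − 0.7)/47 = 0.123 mA, giving I_C = β·I_B = 6.17 mA.
But then V_CE = 6.6 − 6.17×3.9 = -17.5 V < V_CE(sat) = 0.2 V — impossible in the active region.
So the transistor is saturated. With V_CE = 0.2 V, I_C = (V_CC − 0.2)/R_C = 6.4/3.9 = 1.64 mA.
Check: β·I_B = 6.17 mA > I_C = 1.64 mA, confirming saturation.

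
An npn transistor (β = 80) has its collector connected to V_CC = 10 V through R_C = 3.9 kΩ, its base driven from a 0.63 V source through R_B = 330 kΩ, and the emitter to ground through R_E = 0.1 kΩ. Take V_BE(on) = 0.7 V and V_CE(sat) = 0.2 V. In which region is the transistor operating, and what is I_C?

V_BB = 0.63 V ≤ V_BE(on) = 0.7 V, so the base-emitter junction is not forward biased.
The transistor is in cutoff: I_B = I_C = 0.

cutoff; I_C ≈ 0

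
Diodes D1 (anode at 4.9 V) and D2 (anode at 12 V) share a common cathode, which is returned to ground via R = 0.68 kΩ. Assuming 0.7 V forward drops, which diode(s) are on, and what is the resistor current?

Assume both conduct. Then node N would need to be at both 4.9−0.7 = 4.2 V and 12−0.7 = 11.3 V, which is impossible.
Assume only D2 conducts: V_N = 12 − 0.7 = 11.3 V, so I_R = 11.3/0.68 = 16.6 mA.
Check D1: its anode-to-cathode voltage is 4.9 − 11.3 = -6.4 V < 0.7 V, so it is off. The assumption is consistent.

Only D2 conducts; I_R ≈ 17 mA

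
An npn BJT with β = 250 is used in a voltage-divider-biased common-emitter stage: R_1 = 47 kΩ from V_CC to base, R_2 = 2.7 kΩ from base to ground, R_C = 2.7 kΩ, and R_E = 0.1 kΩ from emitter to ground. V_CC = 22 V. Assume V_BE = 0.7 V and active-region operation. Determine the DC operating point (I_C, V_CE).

Thevenize the base divider: V_Th = V_CC·R_2/(R_1+R_2) = 22×2.7/49.7 = 1.2 V, R_Th = R_1‖R_2 = 2.55 kΩ.
Base-emitter loop: V_Th = I_B·R_Th + V_BE + (β+1)I_B·R_E, so I_B = (1.2 − 0.7) / (2.55 + 251×0.1) = 0.0179 mA.
I_C = β·I_B = 250×0.0179 = 4.48 mA, and I_E = (β+1)I_B = 4.49 mA.
V_CE = V_CC − I_C·R_C − I_E·R_E = 22 − 4.48×2.7 − 4.49×0.1 = 9.46 V.
V_CE = 9.46 V > 0.2 V confirms active-region operation.

I_C ≈ 4.5 mA, V_CE ≈ 9.5 V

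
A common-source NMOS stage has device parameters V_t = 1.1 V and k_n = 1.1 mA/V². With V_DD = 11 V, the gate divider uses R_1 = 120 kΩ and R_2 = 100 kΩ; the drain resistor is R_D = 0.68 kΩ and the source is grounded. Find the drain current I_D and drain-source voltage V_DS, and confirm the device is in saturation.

I_D ≈ 8.4 mA, V_DS ≈ 5.3 V

V_G = V_DD·R_2/(R_1+R_2) = 11×100/220 = 5 V. With the source grounded, V_GS = V_G = 5 V.
Assume saturation: I_D = (k_n/2)(V_GS − V_t)² = (1.1/2)×(5 − 1.1)² = 0.55×3.9² = 8.37 mA.
V_DS = V_DD − I_D·R_D = 11 − 8.37×0.68 = 5.31 V.
Saturation requires V_DS ≥ V_GS − V_t = 3.9 V; 5.31 ≥ 3.9 ✓.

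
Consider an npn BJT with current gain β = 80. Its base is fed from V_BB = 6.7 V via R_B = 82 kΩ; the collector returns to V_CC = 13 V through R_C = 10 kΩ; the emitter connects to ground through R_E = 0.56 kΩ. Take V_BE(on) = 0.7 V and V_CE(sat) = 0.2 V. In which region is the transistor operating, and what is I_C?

Assume active: I_B = (6.7 − 0.7)/(82 + 81×0.56) = 0.0471 mA, I_C = β·I_B = 3.77 mA.
Then V_CE = 13 − 3.77×10 − 3.82×0.56 = -26.8 V < 0.2 V — the active assumption fails.
Re-solve with V_CE = 0.2 V. KCL at the emitter: V_E/R_E = (V_BB−0.7−V_E)/R_B + (V_CC−0.2−V_E)/R_C, giving V_E = 0.713 V.
I_C = (V_CC − 0.2 − V_E)/R_C = (12.8 − 0.713)/10 = 1.21 mA.
Check: I_B = (6 − 0.713)/82 = 0.0645 mA, and β·I_B = 5.16 mA > I_C, confirming saturation.

saturation; I_C ≈ 1.2 mA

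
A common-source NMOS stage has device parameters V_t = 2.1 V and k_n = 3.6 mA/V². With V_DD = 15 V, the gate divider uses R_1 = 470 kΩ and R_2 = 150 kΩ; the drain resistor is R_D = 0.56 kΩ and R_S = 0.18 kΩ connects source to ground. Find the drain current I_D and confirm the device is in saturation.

V_G = V_DD·R_2/(R_1+R_2) = 15×150/620 = 3.63 V.
Assume saturation: I_D = (k_n/2)(V_GS − V_t)² with V_GS = V_G − I_D·R_S = 3.63 − 0.18·I_D.
Substituting gives 0.0583·I_D² − 1.99·I_D + 4.21 = 0, with roots I_D = 2.26 or 31.9 mA.
The root I_D = 31.9 mA gives V_GS = -2.11 V ≤ V_t, so take I_D = 2.26 mA.
Then V_GS = 3.22 V and V_DS = V_DD − I_D(R_D+R_S) = 15 − 2.26×0.74 = 13.3 V.
Saturation requires V_DS ≥ V_GS − V_t = 1.12 V; 13.3 ≥ 1.12 ✓.

I_D ≈ 2.3 mA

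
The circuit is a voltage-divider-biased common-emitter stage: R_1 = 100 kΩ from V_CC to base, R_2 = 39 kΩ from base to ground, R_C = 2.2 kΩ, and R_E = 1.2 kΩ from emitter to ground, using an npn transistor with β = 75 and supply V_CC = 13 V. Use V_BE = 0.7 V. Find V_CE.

Thevenize the base divider: V_Th = V_CC·R_2/(R_1+R_2) = 13×39/139 = 3.65 V, R_Th = R_1‖R_2 = 28.1 kΩ.
Base-emitter loop: V_Th = I_B·R_Th + V_BE + (β+1)I_B·R_E, so I_B = (3.65 − 0.7) / (28.1 + 76×1.2) = 0.0247 mA.
I_C = β·I_B = 75×0.0247 = 1.85 mA, and I_E = (β+1)I_B = 1.88 mA.
V_CE = V_CC − I_C·R_C − I_E·R_E = 13 − 1.85×2.2 − 1.88×1.2 = 6.67 V.
V_CE = 6.67 V > 0.2 V confirms active-region operation.

V_CE ≈ 6.7 V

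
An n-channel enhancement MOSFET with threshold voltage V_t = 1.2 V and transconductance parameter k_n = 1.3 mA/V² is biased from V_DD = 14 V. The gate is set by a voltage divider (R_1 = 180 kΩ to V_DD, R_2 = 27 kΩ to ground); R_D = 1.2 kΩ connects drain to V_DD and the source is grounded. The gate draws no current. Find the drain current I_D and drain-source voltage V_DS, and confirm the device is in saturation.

V_G = V_DD·R_2/(R_1+R_2) = 14×27/207 = 1.83 V. With the source grounded, V_GS = V_G = 1.83 V.
Assume saturation: I_D = (k_n/2)(V_GS − V_t)² = (1.3/2)×(1.83 − 1.2)² = 0.65×0.626² = 0.255 mA.
V_DS = V_DD − I_D·R_D = 14 − 0.255×1.2 = 13.7 V.
Saturation requires V_DS ≥ V_GS − V_t = 0.626 V; 13.7 ≥ 0.626 ✓.

I_D ≈ 0.25 mA, V_DS ≈ 14 V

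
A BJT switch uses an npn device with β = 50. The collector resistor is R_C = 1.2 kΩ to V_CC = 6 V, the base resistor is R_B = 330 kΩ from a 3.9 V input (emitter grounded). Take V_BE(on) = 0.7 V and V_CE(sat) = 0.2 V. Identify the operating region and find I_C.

Assume active. Base-emitter loop: I_B = (V_BB − V_BE)/R_B = (3.9 − 0.7)/330 = 0.0097 mA.
I_C = β·I_B = 50×0.0097 = 0.485 mA.
V_CE = V_CC − I_C·R_C = 6 − 0.485×1.2 = 5.42 V > V_CE(sat), so the active-region assumption holds.

active; I_C ≈ 0.48 mA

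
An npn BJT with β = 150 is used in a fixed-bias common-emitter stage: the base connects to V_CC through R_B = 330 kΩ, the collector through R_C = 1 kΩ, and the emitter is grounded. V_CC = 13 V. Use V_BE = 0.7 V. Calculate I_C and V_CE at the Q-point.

I_C ≈ 5.6 mA, V_CE ≈ 7.4 V

Base loop: V_CC = I_B·R_B + V_BE, so I_B = (13 − 0.7)/330 kΩ = 0.0373 mA.
In the active region I_C = β·I_B = 150 × 0.0373 = 5.59 mA.
Collector loop: V_CE = V_CC − I_C·R_C = 13 − 5.59×1 = 7.41 V.
Since V_CE = 7.41 V > V_CE(sat) ≈ 0.2 V, the transistor is in the active region as assumed.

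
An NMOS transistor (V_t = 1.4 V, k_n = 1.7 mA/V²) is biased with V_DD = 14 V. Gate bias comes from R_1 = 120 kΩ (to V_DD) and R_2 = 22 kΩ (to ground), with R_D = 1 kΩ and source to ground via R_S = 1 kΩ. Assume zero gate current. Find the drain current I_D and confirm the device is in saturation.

V_G = V_DD·R_2/(R_1+R_2) = 14×22/142 = 2.17 V.
Assume saturation: I_D = (k_n/2)(V_GS − V_t)² with V_GS = V_G − I_D·R_S = 2.17 − 1·I_D.
Substituting gives 0.85·I_D² − 2.31·I_D + 0.503 = 0, with roots I_D = 0.239 or 2.48 mA.
The root I_D = 2.48 mA gives V_GS = -0.307 V ≤ V_t, so take I_D = 0.239 mA.
Then V_GS = 1.93 V and V_DS = V_DD − I_D(R_D+R_S) = 14 − 0.239×2 = 13.5 V.
Saturation requires V_DS ≥ V_GS − V_t = 0.53 V; 13.5 ≥ 0.53 ✓.

I_D ≈ 0.24 mA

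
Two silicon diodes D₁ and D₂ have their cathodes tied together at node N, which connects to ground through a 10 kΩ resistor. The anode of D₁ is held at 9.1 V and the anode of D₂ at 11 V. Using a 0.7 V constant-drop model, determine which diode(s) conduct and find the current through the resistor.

Only D₂ conducts; I_R ≈ 1 mA

Assume both conduct. Then node N would need to be at both 9.1−0.7 = 8.4 V and 11−0.7 = 10.3 V, which is impossible.
Assume only D₂ conducts: V_N = 11 − 0.7 = 10.3 V, so I_R = 10.3/10 = 1.03 mA.
Check D₁: its anode-to-cathode voltage is 9.1 − 10.3 = -1.2 V < 0.7 V, so it is off. The assumption is consistent.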